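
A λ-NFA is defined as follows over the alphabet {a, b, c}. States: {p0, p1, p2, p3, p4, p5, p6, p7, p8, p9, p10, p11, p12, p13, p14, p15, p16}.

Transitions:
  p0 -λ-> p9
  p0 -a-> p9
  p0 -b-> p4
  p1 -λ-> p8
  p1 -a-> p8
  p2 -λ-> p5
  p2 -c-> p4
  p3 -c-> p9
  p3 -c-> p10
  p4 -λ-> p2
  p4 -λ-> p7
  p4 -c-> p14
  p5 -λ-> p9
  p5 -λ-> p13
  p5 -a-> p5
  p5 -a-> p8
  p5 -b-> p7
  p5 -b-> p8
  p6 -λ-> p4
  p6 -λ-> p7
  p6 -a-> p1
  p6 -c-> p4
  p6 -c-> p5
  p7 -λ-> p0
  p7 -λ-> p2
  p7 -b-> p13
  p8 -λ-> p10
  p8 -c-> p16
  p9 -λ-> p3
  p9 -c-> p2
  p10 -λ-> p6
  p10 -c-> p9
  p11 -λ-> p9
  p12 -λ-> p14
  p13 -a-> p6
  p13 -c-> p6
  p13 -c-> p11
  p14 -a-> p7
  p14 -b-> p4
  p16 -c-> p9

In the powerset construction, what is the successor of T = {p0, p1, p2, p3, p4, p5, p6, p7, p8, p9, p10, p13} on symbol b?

p0 on b → {p4}.
p5 on b → {p7, p8}.
p7 on b → {p13}.
No b-transition from p1, p2, p3, p4, p6, p8, p9, p10, p13.
Union after reading b: {p4, p7, p8, p13}.
Now take the λ-closure:
From p4 via λ: add p2.
From p7 via λ: add p0.
From p8 via λ: add p10.
From p0 via λ: add p9.
From p2 via λ: add p5.
From p10 via λ: add p6.
From p9 via λ: add p3.
No new states can be added; the closed set is {p0, p2, p3, p4, p5, p6, p7, p8, p9, p10, p13}.

{p0, p2, p3, p4, p5, p6, p7, p8, p9, p10, p13}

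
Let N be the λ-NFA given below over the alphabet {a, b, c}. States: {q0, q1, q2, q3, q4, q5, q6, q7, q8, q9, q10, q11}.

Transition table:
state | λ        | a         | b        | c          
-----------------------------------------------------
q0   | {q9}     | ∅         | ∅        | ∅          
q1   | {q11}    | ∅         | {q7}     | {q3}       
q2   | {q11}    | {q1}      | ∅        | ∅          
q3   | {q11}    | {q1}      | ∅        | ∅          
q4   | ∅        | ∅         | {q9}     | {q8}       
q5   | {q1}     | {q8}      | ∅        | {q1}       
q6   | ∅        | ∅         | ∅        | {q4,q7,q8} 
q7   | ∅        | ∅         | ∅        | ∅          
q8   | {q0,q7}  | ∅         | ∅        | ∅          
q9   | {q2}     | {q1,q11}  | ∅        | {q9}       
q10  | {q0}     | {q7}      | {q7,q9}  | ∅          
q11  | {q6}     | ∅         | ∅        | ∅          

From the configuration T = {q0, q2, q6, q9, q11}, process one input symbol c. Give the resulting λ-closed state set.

{q0, q2, q4, q6, q7, q8, q9, q11}

q6 on c → {q4, q7, q8}.
q9 on c → {q9}.
No c-transition from q0, q2, q11.
Union after reading c: {q4, q7, q8, q9}.
Now take the λ-closure:
From q8 via λ: add q0.
From q9 via λ: add q2.
From q2 via λ: add q11.
From q11 via λ: add q6.
No new states can be added; the closed set is {q0, q2, q4, q6, q7, q8, q9, q11}.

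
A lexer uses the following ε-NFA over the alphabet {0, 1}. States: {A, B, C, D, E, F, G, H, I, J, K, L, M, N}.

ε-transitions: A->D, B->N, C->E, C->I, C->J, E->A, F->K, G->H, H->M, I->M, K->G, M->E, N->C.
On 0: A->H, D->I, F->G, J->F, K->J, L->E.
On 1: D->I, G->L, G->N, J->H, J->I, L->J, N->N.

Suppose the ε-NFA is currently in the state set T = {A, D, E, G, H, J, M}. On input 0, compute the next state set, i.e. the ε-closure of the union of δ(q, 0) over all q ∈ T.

{A, D, E, F, G, H, I, K, M}

A on 0 → {H}.
D on 0 → {I}.
J on 0 → {F}.
No 0-transition from E, G, H, M.
Union after reading 0: {F, H, I}.
Now take the ε-closure:
From F via ε: add K.
From H via ε: add M.
From K via ε: add G.
From M via ε: add E.
From E via ε: add A.
From A via ε: add D.
No new states can be added; the closed set is {A, D, E, F, G, H, I, K, M}.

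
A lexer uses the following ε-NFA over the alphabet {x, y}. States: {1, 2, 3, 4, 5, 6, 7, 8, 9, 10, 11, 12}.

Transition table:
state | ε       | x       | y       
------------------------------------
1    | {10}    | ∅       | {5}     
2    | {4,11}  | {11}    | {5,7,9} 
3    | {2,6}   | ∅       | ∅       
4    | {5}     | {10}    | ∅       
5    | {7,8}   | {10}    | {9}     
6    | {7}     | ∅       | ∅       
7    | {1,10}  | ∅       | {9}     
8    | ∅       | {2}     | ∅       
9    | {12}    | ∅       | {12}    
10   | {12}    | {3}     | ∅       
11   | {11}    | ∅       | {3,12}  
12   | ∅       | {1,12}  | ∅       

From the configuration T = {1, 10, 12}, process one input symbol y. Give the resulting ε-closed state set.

1 on y → {5}.
No y-transition from 10, 12.
Union after reading y: {5}.
Now take the ε-closure:
From 5 via ε: add 7, 8.
From 7 via ε: add 1, 10.
From 10 via ε: add 12.
No new states can be added; the closed set is {1, 5, 7, 8, 10, 12}.

{1, 5, 7, 8, 10, 12}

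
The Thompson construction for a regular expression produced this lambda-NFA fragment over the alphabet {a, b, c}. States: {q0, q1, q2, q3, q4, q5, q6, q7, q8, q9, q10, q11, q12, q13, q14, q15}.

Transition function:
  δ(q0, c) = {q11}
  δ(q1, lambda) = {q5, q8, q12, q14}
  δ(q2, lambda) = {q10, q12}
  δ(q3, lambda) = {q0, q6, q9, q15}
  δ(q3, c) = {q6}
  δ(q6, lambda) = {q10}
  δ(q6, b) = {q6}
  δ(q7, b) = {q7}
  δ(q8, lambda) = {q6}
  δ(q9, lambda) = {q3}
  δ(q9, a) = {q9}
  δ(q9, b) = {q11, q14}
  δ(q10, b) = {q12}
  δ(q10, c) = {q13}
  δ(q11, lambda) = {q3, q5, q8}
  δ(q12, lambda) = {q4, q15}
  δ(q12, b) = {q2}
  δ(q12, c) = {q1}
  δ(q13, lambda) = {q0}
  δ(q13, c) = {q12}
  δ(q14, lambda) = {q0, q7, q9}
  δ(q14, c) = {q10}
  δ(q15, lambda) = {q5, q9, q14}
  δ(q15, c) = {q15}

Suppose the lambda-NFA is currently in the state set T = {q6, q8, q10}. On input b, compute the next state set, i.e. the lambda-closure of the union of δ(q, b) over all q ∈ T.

q6 on b → {q6}.
q10 on b → {q12}.
No b-transition from q8.
Union after reading b: {q6, q12}.
Now take the lambda-closure:
From q6 via lambda: add q10.
From q12 via lambda: add q4, q15.
From q15 via lambda: add q5, q9, q14.
From q9 via lambda: add q3.
From q14 via lambda: add q0, q7.
No new states can be added; the closed set is {q0, q3, q4, q5, q6, q7, q9, q10, q12, q14, q15}.

{q0, q3, q4, q5, q6, q7, q9, q10, q12, q14, q15}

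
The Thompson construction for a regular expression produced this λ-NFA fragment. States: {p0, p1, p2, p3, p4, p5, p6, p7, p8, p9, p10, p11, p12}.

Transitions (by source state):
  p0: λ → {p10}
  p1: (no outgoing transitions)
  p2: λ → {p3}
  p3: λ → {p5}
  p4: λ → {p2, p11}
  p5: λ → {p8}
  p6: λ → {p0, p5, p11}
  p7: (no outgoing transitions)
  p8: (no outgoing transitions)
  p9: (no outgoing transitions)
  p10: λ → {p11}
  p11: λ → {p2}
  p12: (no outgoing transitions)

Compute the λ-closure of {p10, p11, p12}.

{p2, p3, p5, p8, p10, p11, p12}

Start with {p10, p11, p12}.
From p11 via λ: add p2.
From p2 via λ: add p3.
From p3 via λ: add p5.
From p5 via λ: add p8.
No new states can be added; the closed set is {p2, p3, p5, p8, p10, p11, p12}.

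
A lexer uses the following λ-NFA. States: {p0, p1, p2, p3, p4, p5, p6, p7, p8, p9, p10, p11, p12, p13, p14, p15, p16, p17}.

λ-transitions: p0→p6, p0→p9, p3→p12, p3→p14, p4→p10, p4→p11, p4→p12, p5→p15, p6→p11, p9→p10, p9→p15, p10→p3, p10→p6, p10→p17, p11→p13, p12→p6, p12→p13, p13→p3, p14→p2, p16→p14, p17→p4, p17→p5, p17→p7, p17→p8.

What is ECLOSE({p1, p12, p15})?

{p1, p2, p3, p6, p11, p12, p13, p14, p15}

Start with {p1, p12, p15}.
From p12 via λ: add p6, p13.
From p6 via λ: add p11.
From p13 via λ: add p3.
From p3 via λ: add p14.
From p14 via λ: add p2.
No new states can be added; the closed set is {p1, p2, p3, p6, p11, p12, p13, p14, p15}.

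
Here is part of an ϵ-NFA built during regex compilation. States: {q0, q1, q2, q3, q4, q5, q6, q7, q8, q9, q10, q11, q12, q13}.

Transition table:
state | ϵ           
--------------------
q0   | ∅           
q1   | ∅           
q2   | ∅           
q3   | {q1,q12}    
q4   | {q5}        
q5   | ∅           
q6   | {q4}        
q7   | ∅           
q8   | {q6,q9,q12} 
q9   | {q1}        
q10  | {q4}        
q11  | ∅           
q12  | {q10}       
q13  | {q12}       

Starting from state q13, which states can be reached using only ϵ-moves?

{q4, q5, q10, q12, q13}

Start with {q13}.
From q13 via ϵ: add q12.
From q12 via ϵ: add q10.
From q10 via ϵ: add q4.
From q4 via ϵ: add q5.
No new states can be added; the closed set is {q4, q5, q10, q12, q13}.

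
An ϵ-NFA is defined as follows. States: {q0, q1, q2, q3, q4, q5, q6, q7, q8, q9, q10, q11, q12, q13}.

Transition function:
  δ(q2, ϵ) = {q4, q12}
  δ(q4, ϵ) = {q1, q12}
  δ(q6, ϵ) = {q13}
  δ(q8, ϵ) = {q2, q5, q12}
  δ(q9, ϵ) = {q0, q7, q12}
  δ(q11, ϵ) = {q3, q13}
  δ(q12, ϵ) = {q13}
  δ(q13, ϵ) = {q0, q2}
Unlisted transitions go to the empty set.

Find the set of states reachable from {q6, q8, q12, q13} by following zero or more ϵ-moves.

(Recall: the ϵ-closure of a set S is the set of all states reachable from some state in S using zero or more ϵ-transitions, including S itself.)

{q0, q1, q2, q4, q5, q6, q8, q12, q13}

Start with {q6, q8, q12, q13}.
From q8 via ϵ: add q2, q5.
From q13 via ϵ: add q0.
From q2 via ϵ: add q4.
From q4 via ϵ: add q1.
No new states can be added; the closed set is {q0, q1, q2, q4, q5, q6, q8, q12, q13}.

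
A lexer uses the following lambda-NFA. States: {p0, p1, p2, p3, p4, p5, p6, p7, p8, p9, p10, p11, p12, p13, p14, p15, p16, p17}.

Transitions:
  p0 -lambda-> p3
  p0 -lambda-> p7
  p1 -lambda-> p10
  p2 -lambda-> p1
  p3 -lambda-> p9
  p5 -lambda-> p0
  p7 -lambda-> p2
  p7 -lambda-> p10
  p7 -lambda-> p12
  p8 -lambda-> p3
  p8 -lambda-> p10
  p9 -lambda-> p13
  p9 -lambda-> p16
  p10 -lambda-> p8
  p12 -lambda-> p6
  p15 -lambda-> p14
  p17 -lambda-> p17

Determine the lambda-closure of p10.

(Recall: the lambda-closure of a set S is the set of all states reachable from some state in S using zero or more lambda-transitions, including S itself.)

Start with {p10}.
From p10 via lambda: add p8.
From p8 via lambda: add p3.
From p3 via lambda: add p9.
From p9 via lambda: add p13, p16.
No new states can be added; the closed set is {p3, p8, p9, p10, p13, p16}.

{p3, p8, p9, p10, p13, p16}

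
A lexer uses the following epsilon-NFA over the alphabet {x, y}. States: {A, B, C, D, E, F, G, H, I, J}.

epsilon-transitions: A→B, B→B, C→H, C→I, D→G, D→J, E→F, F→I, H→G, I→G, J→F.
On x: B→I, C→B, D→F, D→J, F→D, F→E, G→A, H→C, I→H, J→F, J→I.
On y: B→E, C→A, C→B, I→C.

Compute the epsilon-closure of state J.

{F, G, I, J}

Start with {J}.
From J via epsilon: add F.
From F via epsilon: add I.
From I via epsilon: add G.
No new states can be added; the closed set is {F, G, I, J}.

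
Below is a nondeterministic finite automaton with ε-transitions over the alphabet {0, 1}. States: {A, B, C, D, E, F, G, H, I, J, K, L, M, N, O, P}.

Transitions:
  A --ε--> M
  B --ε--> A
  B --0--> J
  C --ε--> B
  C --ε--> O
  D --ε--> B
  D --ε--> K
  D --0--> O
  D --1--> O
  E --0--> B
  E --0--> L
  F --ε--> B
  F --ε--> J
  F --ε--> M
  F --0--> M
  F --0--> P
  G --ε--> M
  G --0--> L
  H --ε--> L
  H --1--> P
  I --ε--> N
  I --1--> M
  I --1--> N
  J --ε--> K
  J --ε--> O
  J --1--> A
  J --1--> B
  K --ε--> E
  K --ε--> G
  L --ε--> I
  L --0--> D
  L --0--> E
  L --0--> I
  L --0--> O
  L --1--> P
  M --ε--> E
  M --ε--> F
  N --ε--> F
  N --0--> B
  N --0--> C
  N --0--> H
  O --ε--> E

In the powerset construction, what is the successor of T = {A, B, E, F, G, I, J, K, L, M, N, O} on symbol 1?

{A, B, E, F, G, J, K, M, N, O, P}

I on 1 → {M, N}.
J on 1 → {A, B}.
L on 1 → {P}.
No 1-transition from A, B, E, F, G, K, M, N, O.
Union after reading 1: {A, B, M, N, P}.
Now take the ε-closure:
From M via ε: add E, F.
From F via ε: add J.
From J via ε: add K, O.
From K via ε: add G.
No new states can be added; the closed set is {A, B, E, F, G, J, K, M, N, O, P}.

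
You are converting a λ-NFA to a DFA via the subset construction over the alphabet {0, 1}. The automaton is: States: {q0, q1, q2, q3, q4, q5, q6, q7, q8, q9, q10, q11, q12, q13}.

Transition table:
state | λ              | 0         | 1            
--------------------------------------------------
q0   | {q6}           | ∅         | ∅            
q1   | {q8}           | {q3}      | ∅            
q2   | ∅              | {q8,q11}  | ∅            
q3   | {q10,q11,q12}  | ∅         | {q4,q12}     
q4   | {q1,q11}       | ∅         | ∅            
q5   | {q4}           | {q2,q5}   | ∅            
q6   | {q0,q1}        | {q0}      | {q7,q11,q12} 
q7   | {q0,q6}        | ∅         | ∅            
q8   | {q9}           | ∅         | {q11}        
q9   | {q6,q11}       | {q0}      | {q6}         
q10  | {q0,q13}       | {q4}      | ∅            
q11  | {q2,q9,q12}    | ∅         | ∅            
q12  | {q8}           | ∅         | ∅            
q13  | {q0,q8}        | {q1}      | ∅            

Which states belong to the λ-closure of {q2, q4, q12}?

{q0, q1, q2, q4, q6, q8, q9, q11, q12}

Start with {q2, q4, q12}.
From q4 via λ: add q1, q11.
From q12 via λ: add q8.
From q8 via λ: add q9.
From q9 via λ: add q6.
From q6 via λ: add q0.
No new states can be added; the closed set is {q0, q1, q2, q4, q6, q8, q9, q11, q12}.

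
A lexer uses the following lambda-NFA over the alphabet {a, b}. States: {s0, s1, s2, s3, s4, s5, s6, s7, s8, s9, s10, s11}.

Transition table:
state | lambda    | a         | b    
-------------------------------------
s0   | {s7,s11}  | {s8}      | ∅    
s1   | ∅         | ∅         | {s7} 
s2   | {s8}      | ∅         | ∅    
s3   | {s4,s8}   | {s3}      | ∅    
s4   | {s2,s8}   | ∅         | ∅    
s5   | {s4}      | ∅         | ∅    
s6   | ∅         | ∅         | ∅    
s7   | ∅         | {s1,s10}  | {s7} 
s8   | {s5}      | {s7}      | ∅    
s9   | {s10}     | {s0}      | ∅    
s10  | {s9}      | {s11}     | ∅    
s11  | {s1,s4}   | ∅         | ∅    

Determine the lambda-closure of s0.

Start with {s0}.
From s0 via lambda: add s7, s11.
From s11 via lambda: add s1, s4.
From s4 via lambda: add s2, s8.
From s8 via lambda: add s5.
No new states can be added; the closed set is {s0, s1, s2, s4, s5, s7, s8, s11}.

{s0, s1, s2, s4, s5, s7, s8, s11}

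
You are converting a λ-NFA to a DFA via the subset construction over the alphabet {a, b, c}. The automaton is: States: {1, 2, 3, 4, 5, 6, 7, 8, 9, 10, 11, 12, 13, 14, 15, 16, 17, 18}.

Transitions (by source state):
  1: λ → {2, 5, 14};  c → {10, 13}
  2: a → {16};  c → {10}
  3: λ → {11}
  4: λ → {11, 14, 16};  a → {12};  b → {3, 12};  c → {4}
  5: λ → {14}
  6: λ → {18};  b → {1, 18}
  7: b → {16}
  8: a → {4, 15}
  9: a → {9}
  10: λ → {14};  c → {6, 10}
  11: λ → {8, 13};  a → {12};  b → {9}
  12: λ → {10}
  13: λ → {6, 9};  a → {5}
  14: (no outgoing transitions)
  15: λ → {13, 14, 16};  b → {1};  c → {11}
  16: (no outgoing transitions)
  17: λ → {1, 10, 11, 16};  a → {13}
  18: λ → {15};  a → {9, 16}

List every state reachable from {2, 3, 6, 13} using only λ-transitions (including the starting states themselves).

Start with {2, 3, 6, 13}.
From 3 via λ: add 11.
From 6 via λ: add 18.
From 13 via λ: add 9.
From 11 via λ: add 8.
From 18 via λ: add 15.
From 15 via λ: add 14, 16.
No new states can be added; the closed set is {2, 3, 6, 8, 9, 11, 13, 14, 15, 16, 18}.

{2, 3, 6, 8, 9, 11, 13, 14, 15, 16, 18}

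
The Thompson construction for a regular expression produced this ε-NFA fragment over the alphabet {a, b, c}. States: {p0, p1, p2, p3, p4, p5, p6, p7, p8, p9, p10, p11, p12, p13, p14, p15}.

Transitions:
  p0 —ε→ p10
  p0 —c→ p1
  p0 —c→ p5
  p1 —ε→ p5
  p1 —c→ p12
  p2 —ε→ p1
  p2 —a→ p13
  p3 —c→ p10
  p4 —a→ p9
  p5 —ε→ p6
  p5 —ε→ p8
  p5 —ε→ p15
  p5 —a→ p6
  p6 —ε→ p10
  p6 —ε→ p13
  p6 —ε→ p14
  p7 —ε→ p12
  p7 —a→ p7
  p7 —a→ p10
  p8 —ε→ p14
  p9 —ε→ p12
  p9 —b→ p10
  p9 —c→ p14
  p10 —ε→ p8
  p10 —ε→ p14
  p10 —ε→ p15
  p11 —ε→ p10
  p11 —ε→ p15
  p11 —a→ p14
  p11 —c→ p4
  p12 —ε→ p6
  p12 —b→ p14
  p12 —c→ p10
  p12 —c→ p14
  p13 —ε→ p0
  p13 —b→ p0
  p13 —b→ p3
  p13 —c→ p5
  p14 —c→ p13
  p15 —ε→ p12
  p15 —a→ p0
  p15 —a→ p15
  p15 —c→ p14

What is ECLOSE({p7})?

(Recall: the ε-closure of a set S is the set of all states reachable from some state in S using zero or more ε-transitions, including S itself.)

Start with {p7}.
From p7 via ε: add p12.
From p12 via ε: add p6.
From p6 via ε: add p10, p13, p14.
From p10 via ε: add p8, p15.
From p13 via ε: add p0.
No new states can be added; the closed set is {p0, p6, p7, p8, p10, p12, p13, p14, p15}.

{p0, p6, p7, p8, p10, p12, p13, p14, p15}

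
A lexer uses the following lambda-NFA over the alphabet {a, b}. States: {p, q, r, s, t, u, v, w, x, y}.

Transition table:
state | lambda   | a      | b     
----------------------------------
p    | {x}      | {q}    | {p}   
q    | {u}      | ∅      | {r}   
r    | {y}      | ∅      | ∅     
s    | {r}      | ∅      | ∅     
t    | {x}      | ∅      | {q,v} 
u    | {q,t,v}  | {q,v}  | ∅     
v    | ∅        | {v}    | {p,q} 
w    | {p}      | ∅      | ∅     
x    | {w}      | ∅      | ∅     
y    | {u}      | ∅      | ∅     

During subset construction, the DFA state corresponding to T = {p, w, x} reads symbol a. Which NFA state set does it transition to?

p on a → {q}.
No a-transition from w, x.
Union after reading a: {q}.
Now take the lambda-closure:
From q via lambda: add u.
From u via lambda: add t, v.
From t via lambda: add x.
From x via lambda: add w.
From w via lambda: add p.
No new states can be added; the closed set is {p, q, t, u, v, w, x}.

{p, q, t, u, v, w, x}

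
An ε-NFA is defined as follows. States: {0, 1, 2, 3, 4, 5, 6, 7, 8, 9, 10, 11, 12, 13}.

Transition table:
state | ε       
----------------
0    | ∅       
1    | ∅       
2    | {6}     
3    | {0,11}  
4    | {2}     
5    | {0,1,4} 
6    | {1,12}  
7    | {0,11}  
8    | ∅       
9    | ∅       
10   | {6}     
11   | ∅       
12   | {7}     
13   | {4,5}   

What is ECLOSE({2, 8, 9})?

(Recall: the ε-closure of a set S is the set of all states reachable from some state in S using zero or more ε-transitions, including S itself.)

Start with {2, 8, 9}.
From 2 via ε: add 6.
From 6 via ε: add 1, 12.
From 12 via ε: add 7.
From 7 via ε: add 0, 11.
No new states can be added; the closed set is {0, 1, 2, 6, 7, 8, 9, 11, 12}.

{0, 1, 2, 6, 7, 8, 9, 11, 12}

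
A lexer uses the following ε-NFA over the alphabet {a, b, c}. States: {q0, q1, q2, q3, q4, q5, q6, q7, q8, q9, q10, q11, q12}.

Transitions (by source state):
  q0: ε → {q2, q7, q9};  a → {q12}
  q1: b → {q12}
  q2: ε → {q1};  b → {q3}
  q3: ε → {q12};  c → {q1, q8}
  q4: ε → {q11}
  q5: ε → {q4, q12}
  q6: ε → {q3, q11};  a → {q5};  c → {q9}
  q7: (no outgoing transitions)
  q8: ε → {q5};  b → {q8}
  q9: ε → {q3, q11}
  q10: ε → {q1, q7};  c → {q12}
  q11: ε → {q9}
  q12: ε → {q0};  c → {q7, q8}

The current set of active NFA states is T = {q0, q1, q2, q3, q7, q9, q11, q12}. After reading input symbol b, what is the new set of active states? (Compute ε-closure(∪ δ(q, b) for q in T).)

{q0, q1, q2, q3, q7, q9, q11, q12}

q1 on b → {q12}.
q2 on b → {q3}.
No b-transition from q0, q3, q7, q9, q11, q12.
Union after reading b: {q3, q12}.
Now take the ε-closure:
From q12 via ε: add q0.
From q0 via ε: add q2, q7, q9.
From q2 via ε: add q1.
From q9 via ε: add q11.
No new states can be added; the closed set is {q0, q1, q2, q3, q7, q9, q11, q12}.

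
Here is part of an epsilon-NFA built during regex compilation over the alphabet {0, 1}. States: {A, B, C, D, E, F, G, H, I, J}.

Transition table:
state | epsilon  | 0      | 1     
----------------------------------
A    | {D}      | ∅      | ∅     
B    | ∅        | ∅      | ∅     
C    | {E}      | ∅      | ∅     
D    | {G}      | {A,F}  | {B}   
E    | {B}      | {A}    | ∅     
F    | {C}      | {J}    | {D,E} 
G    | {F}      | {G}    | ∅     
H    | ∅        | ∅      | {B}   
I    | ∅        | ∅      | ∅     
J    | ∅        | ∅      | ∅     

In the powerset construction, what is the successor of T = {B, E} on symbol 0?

{A, B, C, D, E, F, G}

E on 0 → {A}.
No 0-transition from B.
Union after reading 0: {A}.
Now take the epsilon-closure:
From A via epsilon: add D.
From D via epsilon: add G.
From G via epsilon: add F.
From F via epsilon: add C.
From C via epsilon: add E.
From E via epsilon: add B.
No new states can be added; the closed set is {A, B, C, D, E, F, G}.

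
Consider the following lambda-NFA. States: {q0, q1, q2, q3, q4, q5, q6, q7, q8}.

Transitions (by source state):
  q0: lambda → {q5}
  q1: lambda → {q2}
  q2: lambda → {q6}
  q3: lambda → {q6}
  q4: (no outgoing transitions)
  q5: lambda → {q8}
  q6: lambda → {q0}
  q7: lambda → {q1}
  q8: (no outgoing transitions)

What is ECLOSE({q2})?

{q0, q2, q5, q6, q8}

Start with {q2}.
From q2 via lambda: add q6.
From q6 via lambda: add q0.
From q0 via lambda: add q5.
From q5 via lambda: add q8.
No new states can be added; the closed set is {q0, q2, q5, q6, q8}.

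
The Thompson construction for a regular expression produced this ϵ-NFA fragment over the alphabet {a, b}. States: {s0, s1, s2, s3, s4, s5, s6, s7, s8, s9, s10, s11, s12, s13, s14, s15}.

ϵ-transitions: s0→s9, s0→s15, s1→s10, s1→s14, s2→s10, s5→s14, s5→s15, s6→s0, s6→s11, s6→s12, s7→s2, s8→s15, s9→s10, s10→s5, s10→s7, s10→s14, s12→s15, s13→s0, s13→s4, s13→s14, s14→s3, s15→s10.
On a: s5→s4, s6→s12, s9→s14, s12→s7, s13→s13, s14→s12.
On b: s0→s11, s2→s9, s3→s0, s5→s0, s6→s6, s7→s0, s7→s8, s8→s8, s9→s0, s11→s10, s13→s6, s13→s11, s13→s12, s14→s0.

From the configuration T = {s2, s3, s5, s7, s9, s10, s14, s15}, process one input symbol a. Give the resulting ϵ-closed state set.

s5 on a → {s4}.
s9 on a → {s14}.
s14 on a → {s12}.
No a-transition from s2, s3, s7, s10, s15.
Union after reading a: {s4, s12, s14}.
Now take the ϵ-closure:
From s12 via ϵ: add s15.
From s14 via ϵ: add s3.
From s15 via ϵ: add s10.
From s10 via ϵ: add s5, s7.
From s7 via ϵ: add s2.
No new states can be added; the closed set is {s2, s3, s4, s5, s7, s10, s12, s14, s15}.

{s2, s3, s4, s5, s7, s10, s12, s14, s15}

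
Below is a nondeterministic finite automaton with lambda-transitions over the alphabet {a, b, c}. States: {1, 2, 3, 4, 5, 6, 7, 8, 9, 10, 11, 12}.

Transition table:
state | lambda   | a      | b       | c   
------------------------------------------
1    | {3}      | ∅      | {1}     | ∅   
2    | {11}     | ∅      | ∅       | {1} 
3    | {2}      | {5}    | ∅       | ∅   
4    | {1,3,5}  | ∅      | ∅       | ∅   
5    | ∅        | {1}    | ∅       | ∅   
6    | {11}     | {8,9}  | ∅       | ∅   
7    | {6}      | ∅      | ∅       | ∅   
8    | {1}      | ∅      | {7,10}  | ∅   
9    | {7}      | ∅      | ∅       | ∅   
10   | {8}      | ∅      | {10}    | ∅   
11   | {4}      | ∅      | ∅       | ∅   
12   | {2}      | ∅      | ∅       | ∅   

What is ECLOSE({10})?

{1, 2, 3, 4, 5, 8, 10, 11}

Start with {10}.
From 10 via lambda: add 8.
From 8 via lambda: add 1.
From 1 via lambda: add 3.
From 3 via lambda: add 2.
From 2 via lambda: add 11.
From 11 via lambda: add 4.
From 4 via lambda: add 5.
No new states can be added; the closed set is {1, 2, 3, 4, 5, 8, 10, 11}.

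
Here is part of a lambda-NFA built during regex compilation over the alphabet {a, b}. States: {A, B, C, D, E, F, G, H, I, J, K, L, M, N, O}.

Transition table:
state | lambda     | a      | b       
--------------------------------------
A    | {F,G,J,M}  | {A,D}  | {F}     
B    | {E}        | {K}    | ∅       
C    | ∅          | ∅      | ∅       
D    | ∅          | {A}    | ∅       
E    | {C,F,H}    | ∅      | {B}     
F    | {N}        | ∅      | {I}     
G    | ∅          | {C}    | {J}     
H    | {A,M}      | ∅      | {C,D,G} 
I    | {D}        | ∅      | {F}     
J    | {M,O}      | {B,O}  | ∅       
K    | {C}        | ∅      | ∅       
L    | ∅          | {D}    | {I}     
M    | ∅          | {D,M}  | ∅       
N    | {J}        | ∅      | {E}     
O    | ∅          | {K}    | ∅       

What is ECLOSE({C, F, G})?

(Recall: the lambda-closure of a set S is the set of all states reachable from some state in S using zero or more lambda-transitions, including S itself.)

{C, F, G, J, M, N, O}

Start with {C, F, G}.
From F via lambda: add N.
From N via lambda: add J.
From J via lambda: add M, O.
No new states can be added; the closed set is {C, F, G, J, M, N, O}.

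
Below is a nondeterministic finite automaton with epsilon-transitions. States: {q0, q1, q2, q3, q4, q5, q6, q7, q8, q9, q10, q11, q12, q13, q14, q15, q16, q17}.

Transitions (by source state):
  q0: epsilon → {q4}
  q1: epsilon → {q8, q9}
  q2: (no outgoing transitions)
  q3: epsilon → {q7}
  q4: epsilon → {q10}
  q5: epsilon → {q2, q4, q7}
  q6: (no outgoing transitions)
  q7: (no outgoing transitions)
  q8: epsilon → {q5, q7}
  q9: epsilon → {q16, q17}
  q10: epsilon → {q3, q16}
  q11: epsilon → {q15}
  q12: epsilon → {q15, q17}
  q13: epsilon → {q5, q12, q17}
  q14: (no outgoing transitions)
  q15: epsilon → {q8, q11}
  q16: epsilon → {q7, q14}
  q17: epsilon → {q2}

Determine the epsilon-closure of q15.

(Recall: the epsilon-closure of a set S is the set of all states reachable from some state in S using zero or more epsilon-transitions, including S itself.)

{q2, q3, q4, q5, q7, q8, q10, q11, q14, q15, q16}

Start with {q15}.
From q15 via epsilon: add q8, q11.
From q8 via epsilon: add q5, q7.
From q5 via epsilon: add q2, q4.
From q4 via epsilon: add q10.
From q10 via epsilon: add q3, q16.
From q16 via epsilon: add q14.
No new states can be added; the closed set is {q2, q3, q4, q5, q7, q8, q10, q11, q14, q15, q16}.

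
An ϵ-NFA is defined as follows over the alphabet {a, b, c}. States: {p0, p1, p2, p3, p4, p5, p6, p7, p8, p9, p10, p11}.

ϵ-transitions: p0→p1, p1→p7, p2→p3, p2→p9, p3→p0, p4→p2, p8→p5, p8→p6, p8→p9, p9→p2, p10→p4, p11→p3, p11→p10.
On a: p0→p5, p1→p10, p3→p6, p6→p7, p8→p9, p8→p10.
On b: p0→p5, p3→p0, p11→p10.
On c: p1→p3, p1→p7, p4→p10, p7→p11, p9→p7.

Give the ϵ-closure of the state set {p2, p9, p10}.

Start with {p2, p9, p10}.
From p2 via ϵ: add p3.
From p10 via ϵ: add p4.
From p3 via ϵ: add p0.
From p0 via ϵ: add p1.
From p1 via ϵ: add p7.
No new states can be added; the closed set is {p0, p1, p2, p3, p4, p7, p9, p10}.

{p0, p1, p2, p3, p4, p7, p9, p10}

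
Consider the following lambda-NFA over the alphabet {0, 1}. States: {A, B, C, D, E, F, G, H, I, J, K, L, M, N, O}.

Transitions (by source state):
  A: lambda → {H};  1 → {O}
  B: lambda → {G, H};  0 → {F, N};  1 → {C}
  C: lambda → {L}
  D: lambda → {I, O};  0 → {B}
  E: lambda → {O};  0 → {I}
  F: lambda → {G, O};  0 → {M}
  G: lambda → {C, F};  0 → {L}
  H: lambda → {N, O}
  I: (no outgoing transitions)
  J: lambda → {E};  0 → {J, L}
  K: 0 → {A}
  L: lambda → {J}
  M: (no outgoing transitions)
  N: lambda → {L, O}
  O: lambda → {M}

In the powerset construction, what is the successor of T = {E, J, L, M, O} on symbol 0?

{E, I, J, L, M, O}

E on 0 → {I}.
J on 0 → {J, L}.
No 0-transition from L, M, O.
Union after reading 0: {I, J, L}.
Now take the lambda-closure:
From J via lambda: add E.
From E via lambda: add O.
From O via lambda: add M.
No new states can be added; the closed set is {E, I, J, L, M, O}.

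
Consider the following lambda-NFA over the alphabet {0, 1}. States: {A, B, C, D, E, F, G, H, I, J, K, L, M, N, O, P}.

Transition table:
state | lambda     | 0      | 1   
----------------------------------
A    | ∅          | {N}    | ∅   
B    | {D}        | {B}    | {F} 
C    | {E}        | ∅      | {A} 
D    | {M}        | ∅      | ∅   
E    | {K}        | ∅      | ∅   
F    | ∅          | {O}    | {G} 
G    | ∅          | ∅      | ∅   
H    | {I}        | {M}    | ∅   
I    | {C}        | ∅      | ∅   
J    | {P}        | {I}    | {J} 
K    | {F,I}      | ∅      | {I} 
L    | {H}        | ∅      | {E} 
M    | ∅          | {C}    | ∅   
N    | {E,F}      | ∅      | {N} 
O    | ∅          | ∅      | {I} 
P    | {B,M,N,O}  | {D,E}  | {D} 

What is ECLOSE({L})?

Start with {L}.
From L via lambda: add H.
From H via lambda: add I.
From I via lambda: add C.
From C via lambda: add E.
From E via lambda: add K.
From K via lambda: add F.
No new states can be added; the closed set is {C, E, F, H, I, K, L}.

{C, E, F, H, I, K, L}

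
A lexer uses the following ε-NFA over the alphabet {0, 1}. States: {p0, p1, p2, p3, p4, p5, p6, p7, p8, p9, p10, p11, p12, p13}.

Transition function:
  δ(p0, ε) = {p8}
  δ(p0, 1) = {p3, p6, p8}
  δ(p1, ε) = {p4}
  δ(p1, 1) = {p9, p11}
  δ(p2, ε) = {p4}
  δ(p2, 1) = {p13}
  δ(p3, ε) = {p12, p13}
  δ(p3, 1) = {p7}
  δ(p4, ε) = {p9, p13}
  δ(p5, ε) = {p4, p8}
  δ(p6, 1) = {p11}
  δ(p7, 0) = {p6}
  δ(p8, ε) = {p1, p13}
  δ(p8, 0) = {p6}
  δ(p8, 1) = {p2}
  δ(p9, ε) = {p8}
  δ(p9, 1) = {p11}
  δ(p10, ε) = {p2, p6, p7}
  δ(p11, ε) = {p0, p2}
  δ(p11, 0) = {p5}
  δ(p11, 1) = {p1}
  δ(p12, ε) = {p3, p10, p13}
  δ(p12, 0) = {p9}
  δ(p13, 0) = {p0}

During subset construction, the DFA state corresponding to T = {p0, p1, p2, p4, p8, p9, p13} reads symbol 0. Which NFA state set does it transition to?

{p0, p1, p4, p6, p8, p9, p13}

p8 on 0 → {p6}.
p13 on 0 → {p0}.
No 0-transition from p0, p1, p2, p4, p9.
Union after reading 0: {p0, p6}.
Now take the ε-closure:
From p0 via ε: add p8.
From p8 via ε: add p1, p13.
From p1 via ε: add p4.
From p4 via ε: add p9.
No new states can be added; the closed set is {p0, p1, p4, p6, p8, p9, p13}.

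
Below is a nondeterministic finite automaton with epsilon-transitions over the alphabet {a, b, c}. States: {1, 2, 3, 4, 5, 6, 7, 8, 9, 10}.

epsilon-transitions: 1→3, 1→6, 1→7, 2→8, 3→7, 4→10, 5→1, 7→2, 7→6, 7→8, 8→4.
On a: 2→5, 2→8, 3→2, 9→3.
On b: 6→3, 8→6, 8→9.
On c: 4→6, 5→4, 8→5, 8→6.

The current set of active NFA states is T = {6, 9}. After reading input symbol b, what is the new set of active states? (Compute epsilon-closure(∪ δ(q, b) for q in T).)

{2, 3, 4, 6, 7, 8, 10}

6 on b → {3}.
No b-transition from 9.
Union after reading b: {3}.
Now take the epsilon-closure:
From 3 via epsilon: add 7.
From 7 via epsilon: add 2, 6, 8.
From 8 via epsilon: add 4.
From 4 via epsilon: add 10.
No new states can be added; the closed set is {2, 3, 4, 6, 7, 8, 10}.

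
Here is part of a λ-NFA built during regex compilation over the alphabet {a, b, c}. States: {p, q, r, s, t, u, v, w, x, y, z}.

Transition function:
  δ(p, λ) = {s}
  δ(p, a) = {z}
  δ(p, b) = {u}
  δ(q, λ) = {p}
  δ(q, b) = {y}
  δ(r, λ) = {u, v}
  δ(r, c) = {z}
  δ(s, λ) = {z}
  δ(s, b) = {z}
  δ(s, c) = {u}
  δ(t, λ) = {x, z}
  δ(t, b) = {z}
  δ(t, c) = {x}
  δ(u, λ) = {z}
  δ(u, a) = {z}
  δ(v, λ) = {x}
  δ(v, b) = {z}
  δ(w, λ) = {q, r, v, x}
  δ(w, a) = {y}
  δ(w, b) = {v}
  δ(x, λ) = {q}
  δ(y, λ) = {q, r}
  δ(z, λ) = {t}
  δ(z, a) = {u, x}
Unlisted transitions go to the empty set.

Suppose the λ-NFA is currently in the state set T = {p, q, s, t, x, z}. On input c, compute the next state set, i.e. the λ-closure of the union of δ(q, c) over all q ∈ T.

{p, q, s, t, u, x, z}

s on c → {u}.
t on c → {x}.
No c-transition from p, q, x, z.
Union after reading c: {u, x}.
Now take the λ-closure:
From u via λ: add z.
From x via λ: add q.
From q via λ: add p.
From z via λ: add t.
From p via λ: add s.
No new states can be added; the closed set is {p, q, s, t, u, x, z}.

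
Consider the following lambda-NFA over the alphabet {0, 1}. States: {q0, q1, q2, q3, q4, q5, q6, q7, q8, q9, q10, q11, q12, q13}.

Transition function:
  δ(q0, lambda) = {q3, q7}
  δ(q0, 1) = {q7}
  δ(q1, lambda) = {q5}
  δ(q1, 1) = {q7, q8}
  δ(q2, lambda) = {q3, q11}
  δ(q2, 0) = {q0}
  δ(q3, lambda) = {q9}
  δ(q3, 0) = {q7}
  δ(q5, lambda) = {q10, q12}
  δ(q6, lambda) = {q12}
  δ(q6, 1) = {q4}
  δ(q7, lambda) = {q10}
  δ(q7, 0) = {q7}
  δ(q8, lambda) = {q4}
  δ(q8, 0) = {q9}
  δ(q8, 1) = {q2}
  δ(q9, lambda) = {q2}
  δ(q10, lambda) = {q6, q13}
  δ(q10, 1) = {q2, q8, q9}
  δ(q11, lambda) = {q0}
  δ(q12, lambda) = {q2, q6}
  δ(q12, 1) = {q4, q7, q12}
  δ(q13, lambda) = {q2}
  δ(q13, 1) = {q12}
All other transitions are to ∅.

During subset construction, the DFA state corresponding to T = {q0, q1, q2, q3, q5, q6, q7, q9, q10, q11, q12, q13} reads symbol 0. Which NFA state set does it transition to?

{q0, q2, q3, q6, q7, q9, q10, q11, q12, q13}

q2 on 0 → {q0}.
q3 on 0 → {q7}.
q7 on 0 → {q7}.
No 0-transition from q0, q1, q5, q6, q9, q10, q11, q12, q13.
Union after reading 0: {q0, q7}.
Now take the lambda-closure:
From q0 via lambda: add q3.
From q7 via lambda: add q10.
From q3 via lambda: add q9.
From q10 via lambda: add q6, q13.
From q6 via lambda: add q12.
From q9 via lambda: add q2.
From q2 via lambda: add q11.
No new states can be added; the closed set is {q0, q2, q3, q6, q7, q9, q10, q11, q12, q13}.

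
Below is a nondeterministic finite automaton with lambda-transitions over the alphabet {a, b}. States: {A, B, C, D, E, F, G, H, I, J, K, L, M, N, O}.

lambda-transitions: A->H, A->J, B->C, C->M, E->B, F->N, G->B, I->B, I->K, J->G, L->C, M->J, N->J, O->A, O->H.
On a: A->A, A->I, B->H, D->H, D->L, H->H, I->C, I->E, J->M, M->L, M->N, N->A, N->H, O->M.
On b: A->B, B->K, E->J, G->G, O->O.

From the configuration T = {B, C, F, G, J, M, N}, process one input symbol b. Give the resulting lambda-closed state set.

{B, C, G, J, K, M}

B on b → {K}.
G on b → {G}.
No b-transition from C, F, J, M, N.
Union after reading b: {G, K}.
Now take the lambda-closure:
From G via lambda: add B.
From B via lambda: add C.
From C via lambda: add M.
From M via lambda: add J.
No new states can be added; the closed set is {B, C, G, J, K, M}.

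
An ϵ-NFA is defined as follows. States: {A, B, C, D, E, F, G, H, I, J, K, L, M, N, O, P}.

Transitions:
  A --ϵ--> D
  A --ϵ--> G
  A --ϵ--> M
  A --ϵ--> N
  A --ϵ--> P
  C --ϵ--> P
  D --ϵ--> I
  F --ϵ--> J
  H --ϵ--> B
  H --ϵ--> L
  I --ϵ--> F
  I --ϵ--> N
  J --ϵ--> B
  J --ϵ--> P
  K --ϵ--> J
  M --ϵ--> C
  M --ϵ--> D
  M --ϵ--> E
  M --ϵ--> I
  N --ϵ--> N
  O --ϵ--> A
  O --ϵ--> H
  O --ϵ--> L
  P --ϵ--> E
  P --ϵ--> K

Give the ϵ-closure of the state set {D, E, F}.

Start with {D, E, F}.
From D via ϵ: add I.
From F via ϵ: add J.
From I via ϵ: add N.
From J via ϵ: add B, P.
From P via ϵ: add K.
No new states can be added; the closed set is {B, D, E, F, I, J, K, N, P}.

{B, D, E, F, I, J, K, N, P}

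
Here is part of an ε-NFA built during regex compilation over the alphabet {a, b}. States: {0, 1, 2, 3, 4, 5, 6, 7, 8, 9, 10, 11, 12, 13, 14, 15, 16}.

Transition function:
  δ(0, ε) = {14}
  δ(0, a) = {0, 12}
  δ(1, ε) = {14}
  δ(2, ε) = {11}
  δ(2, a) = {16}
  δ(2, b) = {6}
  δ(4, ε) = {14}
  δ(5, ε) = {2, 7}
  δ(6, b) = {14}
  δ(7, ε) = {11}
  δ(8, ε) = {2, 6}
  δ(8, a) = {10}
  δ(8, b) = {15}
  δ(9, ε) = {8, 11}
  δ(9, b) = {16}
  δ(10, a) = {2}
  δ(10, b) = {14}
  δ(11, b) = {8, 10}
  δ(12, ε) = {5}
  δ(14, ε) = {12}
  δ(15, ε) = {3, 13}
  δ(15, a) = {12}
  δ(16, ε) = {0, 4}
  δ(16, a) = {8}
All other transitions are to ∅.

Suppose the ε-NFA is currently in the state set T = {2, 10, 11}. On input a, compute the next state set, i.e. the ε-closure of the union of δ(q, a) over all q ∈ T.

{0, 2, 4, 5, 7, 11, 12, 14, 16}

2 on a → {16}.
10 on a → {2}.
No a-transition from 11.
Union after reading a: {2, 16}.
Now take the ε-closure:
From 2 via ε: add 11.
From 16 via ε: add 0, 4.
From 0 via ε: add 14.
From 14 via ε: add 12.
From 12 via ε: add 5.
From 5 via ε: add 7.
No new states can be added; the closed set is {0, 2, 4, 5, 7, 11, 12, 14, 16}.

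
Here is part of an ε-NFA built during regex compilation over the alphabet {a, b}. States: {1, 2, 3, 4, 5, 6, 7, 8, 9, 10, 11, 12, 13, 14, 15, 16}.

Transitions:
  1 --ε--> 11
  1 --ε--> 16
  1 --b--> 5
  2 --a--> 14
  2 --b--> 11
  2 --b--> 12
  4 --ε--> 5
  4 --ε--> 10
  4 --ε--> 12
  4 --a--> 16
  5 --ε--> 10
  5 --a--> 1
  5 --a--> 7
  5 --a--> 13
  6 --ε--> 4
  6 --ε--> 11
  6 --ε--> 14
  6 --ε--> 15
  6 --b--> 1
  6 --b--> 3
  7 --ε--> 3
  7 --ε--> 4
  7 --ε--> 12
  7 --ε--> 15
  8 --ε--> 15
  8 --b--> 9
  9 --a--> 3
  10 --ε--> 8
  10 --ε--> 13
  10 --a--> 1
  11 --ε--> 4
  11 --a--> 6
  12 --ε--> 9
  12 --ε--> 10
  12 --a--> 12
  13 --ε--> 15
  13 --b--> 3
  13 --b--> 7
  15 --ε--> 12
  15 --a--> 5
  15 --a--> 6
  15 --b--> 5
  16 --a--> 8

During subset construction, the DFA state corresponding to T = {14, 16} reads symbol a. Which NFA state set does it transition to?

{8, 9, 10, 12, 13, 15}

16 on a → {8}.
No a-transition from 14.
Union after reading a: {8}.
Now take the ε-closure:
From 8 via ε: add 15.
From 15 via ε: add 12.
From 12 via ε: add 9, 10.
From 10 via ε: add 13.
No new states can be added; the closed set is {8, 9, 10, 12, 13, 15}.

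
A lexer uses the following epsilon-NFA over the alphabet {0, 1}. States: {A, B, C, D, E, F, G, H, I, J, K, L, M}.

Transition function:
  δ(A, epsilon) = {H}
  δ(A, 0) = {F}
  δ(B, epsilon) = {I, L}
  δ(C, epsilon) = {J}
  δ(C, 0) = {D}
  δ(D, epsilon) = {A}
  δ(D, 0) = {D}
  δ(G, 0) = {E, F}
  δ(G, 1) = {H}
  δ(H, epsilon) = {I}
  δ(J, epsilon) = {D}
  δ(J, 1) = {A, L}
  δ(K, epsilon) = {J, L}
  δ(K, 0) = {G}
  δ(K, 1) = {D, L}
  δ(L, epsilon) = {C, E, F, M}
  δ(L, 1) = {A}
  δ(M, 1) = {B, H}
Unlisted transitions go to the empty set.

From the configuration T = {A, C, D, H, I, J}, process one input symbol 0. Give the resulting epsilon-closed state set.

{A, D, F, H, I}

A on 0 → {F}.
C on 0 → {D}.
D on 0 → {D}.
No 0-transition from H, I, J.
Union after reading 0: {D, F}.
Now take the epsilon-closure:
From D via epsilon: add A.
From A via epsilon: add H.
From H via epsilon: add I.
No new states can be added; the closed set is {A, D, F, H, I}.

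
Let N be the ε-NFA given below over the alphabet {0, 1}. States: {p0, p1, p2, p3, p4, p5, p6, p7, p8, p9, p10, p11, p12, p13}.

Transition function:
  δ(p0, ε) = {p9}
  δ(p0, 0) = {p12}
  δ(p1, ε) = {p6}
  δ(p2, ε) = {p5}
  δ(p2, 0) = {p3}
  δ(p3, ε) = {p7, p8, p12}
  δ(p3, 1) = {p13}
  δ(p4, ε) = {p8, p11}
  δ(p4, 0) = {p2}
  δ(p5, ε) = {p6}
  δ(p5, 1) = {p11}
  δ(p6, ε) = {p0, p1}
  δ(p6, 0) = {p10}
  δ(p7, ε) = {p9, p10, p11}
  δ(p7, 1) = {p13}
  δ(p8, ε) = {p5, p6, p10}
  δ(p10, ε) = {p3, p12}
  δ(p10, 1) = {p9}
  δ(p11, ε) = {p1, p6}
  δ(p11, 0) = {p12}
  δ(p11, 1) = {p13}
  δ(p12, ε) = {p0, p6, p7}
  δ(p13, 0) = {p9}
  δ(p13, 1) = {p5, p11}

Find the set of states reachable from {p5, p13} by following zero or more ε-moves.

{p0, p1, p5, p6, p9, p13}

Start with {p5, p13}.
From p5 via ε: add p6.
From p6 via ε: add p0, p1.
From p0 via ε: add p9.
No new states can be added; the closed set is {p0, p1, p5, p6, p9, p13}.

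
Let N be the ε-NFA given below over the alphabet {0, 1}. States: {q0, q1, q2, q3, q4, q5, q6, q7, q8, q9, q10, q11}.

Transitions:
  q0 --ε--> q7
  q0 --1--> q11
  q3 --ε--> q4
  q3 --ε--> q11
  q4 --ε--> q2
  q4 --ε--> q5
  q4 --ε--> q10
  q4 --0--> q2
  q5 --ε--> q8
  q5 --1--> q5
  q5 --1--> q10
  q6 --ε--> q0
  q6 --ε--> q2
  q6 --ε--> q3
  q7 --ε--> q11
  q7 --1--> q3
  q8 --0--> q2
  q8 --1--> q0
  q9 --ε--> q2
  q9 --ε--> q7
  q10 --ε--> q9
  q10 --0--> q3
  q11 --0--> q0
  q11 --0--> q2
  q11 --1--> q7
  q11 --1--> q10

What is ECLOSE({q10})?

{q2, q7, q9, q10, q11}

Start with {q10}.
From q10 via ε: add q9.
From q9 via ε: add q2, q7.
From q7 via ε: add q11.
No new states can be added; the closed set is {q2, q7, q9, q10, q11}.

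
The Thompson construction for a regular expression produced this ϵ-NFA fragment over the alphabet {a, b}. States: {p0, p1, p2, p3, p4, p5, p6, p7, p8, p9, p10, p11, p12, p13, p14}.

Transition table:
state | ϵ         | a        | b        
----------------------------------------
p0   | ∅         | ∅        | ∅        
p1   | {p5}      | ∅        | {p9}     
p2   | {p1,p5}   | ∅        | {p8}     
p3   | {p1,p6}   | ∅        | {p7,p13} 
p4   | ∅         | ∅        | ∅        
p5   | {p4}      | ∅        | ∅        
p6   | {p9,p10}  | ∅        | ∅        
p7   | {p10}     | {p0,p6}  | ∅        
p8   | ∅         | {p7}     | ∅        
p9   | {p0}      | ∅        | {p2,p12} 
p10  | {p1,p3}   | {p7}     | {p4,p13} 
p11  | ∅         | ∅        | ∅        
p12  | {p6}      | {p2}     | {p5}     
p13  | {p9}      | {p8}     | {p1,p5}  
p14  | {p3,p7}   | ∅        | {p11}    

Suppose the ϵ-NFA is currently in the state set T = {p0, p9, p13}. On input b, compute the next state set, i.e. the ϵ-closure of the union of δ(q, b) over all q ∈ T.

{p0, p1, p2, p3, p4, p5, p6, p9, p10, p12}

p9 on b → {p2, p12}.
p13 on b → {p1, p5}.
No b-transition from p0.
Union after reading b: {p1, p2, p5, p12}.
Now take the ϵ-closure:
From p5 via ϵ: add p4.
From p12 via ϵ: add p6.
From p6 via ϵ: add p9, p10.
From p9 via ϵ: add p0.
From p10 via ϵ: add p3.
No new states can be added; the closed set is {p0, p1, p2, p3, p4, p5, p6, p9, p10, p12}.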